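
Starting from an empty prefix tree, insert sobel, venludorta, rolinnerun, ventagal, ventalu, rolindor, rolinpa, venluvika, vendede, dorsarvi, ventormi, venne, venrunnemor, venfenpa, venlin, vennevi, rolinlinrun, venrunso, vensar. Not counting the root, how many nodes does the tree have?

87

For each word, the new-node count is its length minus the longest prefix already in the trie:
  "sobel" → 5 new (s, o, b, e, l)
  "venludorta" → 10 new (v, e, n, l, u, d, o, r, t, a)
  "rolinnerun" → 10 new (r, o, l, i, n, n, e, r, u, n)
  "ventagal" → prefix "ven" already present; 5 new (t, a, g, a, l)
  "ventalu" → prefix "venta" already present; 2 new (l, u)
  "rolindor" → prefix "rolin" already present; 3 new (d, o, r)
  "rolinpa" → prefix "rolin" already present; 2 new (p, a)
  "venluvika" → prefix "venlu" already present; 4 new (v, i, k, a)
  "vendede" → prefix "ven" already present; 4 new (d, e, d, e)
  "dorsarvi" → 8 new (d, o, r, s, a, r, v, i)
  "ventormi" → prefix "vent" already present; 4 new (o, r, m, i)
  "venne" → prefix "ven" already present; 2 new (n, e)
  "venrunnemor" → prefix "ven" already present; 8 new (r, u, n, n, e, m, o, r)
  "venfenpa" → prefix "ven" already present; 5 new (f, e, n, p, a)
  "venlin" → prefix "venl" already present; 2 new (i, n)
  "vennevi" → prefix "venne" already present; 2 new (v, i)
  "rolinlinrun" → prefix "rolin" already present; 6 new (l, i, n, r, u, n)
  "venrunso" → prefix "venrun" already present; 2 new (s, o)
  "vensar" → prefix "ven" already present; 3 new (s, a, r)
Total nodes = 5 + 10 + 10 + 5 + 2 + 3 + 2 + 4 + 4 + 8 + 4 + 2 + 8 + 5 + 2 + 2 + 6 + 2 + 3 = 87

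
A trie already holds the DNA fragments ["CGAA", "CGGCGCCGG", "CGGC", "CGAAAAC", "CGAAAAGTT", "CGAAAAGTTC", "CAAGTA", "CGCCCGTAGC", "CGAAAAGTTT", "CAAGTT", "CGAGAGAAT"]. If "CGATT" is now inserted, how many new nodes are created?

The longest prefix of "CGATT" already in the trie is "CGA" (length 3).
New nodes needed: |"CGATT"| − 3 = 5 − 3 = 2.

2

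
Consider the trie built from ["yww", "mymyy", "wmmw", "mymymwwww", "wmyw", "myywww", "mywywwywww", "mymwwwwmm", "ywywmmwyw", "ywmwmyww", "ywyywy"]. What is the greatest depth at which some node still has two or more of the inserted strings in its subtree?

Equivalently: take the maximum, over all pairs, of their longest common prefix length.
e.g. "mymymwwww" and "mymyy" share the prefix "mymy" of length 4; no pair shares a longer one.
Longest shared-prefix length: 4

4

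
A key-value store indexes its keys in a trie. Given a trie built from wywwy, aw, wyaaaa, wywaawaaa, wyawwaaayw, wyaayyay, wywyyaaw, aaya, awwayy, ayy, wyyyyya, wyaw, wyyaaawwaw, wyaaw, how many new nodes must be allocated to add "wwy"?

"w" is already a path in the trie; the remaining "wy" must be added.
Each of the 2 remaining characters creates one node.

2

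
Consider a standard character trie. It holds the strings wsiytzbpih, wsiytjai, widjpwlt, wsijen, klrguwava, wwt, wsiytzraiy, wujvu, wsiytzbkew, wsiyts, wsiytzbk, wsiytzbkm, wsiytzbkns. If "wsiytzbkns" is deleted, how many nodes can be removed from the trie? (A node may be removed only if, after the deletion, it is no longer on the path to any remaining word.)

Walk "wsiytzbkns" from the leaf back toward the root, removing each node that no remaining word uses.
The suffix "ns" (2 nodes) is used only by "wsiytzbkns"; the node for "wsiytzbk" still has the child "e", so pruning stops there.
Nodes removed: 2

2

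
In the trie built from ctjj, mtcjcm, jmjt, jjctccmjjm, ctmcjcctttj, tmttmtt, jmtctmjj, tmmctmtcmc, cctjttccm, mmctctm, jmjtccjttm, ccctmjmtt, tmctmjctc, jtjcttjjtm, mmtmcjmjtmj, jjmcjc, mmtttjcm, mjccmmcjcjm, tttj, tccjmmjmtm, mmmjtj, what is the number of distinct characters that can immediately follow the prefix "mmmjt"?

Follow the path "mmmjt" to its node, then look at its outgoing edges.
Characters that immediately follow "mmmjt" among the stored strings: {j}.
That node has 1 child edge.

1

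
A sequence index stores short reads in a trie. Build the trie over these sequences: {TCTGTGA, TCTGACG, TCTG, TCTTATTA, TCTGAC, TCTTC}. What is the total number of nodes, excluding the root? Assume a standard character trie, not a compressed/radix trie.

Trie structure (* marks end of a word):
(root)
└─ T
   └─ C
      └─ T
         ├─ G *
         │  ├─ A
         │  │  └─ C *
         │  │     └─ G *
         │  └─ T
         │     └─ G
         │        └─ A *
         └─ T
            ├─ A
            │  └─ T
            │     └─ T
            │        └─ A *
            └─ C *
Counting every labelled node above: 16.

16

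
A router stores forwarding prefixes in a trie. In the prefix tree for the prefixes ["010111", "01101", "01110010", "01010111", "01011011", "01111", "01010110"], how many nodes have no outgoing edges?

7

Leaves are exactly the stored words that no other stored word extends.
Those words: "01010110", "01010111", "01011011", "010111", "01101", "01110010", "01111"
Leaf count: 7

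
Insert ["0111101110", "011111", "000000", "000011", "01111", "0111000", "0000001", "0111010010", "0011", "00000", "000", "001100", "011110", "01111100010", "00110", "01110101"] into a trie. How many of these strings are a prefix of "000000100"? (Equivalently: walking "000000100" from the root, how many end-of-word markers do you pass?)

4

Walk "000000100" from the root; an end-of-word marker is hit whenever a stored word is a prefix of "000000100".
Prefixes of the query that are stored words: "000", "00000", "000000", "0000001"
Count: 4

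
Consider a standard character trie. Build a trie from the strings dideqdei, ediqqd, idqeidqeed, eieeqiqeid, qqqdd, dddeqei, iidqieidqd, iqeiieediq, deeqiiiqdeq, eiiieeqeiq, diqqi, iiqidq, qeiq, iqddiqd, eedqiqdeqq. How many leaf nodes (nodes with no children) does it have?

A leaf is a node with no children — equivalently, the end of a word that is not a proper prefix of any other stored word.
Those words: "dddeqei", "deeqiiiqdeq", "dideqdei", "diqqi", "ediqqd", "eedqiqdeqq", "eieeqiqeid", "eiiieeqeiq", "idqeidqeed", "iidqieidqd", "iiqidq", "iqddiqd", "iqeiieediq", "qeiq", "qqqdd"
Leaf count: 15

15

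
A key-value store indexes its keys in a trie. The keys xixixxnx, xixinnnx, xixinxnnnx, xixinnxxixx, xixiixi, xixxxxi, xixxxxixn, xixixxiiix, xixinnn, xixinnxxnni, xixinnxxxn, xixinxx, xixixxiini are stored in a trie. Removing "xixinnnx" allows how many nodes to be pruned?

1

A node on "xixinnnx"'s path can go only if nothing else ends at it or branches off below it.
The suffix "x" (1 node) is used only by "xixinnnx"; "xixinnn" is itself a stored word, so pruning stops there.
Nodes removed: 1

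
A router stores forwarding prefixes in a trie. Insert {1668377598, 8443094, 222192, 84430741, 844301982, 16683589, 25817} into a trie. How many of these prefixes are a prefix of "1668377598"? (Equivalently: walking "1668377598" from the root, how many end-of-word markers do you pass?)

Walk "1668377598" from the root; an end-of-word marker is hit whenever a stored word is a prefix of "1668377598".
Prefixes of the query that are stored words: "1668377598"
Count: 1

1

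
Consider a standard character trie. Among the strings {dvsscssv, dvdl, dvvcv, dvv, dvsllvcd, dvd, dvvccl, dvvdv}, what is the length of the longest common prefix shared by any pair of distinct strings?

4

Look for the deepest trie node that still has at least two words in its subtree.
"dvvccl" and "dvvcv" agree on "dvvc" (4 characters) before diverging; nothing deeper is shared.
Longest shared-prefix length: 4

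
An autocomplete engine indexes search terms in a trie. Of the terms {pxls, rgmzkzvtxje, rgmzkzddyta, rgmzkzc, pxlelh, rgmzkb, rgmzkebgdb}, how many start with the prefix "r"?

5

Filter for entries beginning with "r":
Matches: "rgmzkb", "rgmzkebgdb", "rgmzkzc", "rgmzkzddyta", "rgmzkzvtxje"
Count: 5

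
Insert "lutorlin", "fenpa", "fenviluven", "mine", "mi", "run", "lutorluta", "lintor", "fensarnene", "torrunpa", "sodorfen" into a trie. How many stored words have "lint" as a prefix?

1

Traverse to the node for "lint", then collect every word in that subtree.
Words under "lint": lintor
Count: 1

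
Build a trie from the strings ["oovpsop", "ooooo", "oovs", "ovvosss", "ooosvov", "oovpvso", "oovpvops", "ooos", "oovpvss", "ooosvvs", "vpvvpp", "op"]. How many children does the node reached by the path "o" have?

3

The children of the "o" node are the distinct next characters among strings starting with "o".
Distinct next characters after "o": o, p, v.
That node has 3 child edges.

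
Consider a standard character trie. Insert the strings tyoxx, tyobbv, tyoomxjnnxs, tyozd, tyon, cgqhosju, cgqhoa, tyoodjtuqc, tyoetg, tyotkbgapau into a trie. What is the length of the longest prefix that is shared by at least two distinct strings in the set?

Look for the deepest trie node that still has at least two words in its subtree.
e.g. "cgqhoa" and "cgqhosju" share the prefix "cgqho" of length 5; no pair shares a longer one.
Longest shared-prefix length: 5

5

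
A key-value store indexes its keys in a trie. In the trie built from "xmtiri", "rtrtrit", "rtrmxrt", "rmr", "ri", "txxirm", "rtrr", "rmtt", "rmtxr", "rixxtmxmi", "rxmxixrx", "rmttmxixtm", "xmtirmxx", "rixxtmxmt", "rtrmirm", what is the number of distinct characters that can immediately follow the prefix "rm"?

2

Follow the path "rm" to its node, then look at its outgoing edges.
Characters that immediately follow "rm" among the stored strings: {r, t}.
That node has 2 child edges.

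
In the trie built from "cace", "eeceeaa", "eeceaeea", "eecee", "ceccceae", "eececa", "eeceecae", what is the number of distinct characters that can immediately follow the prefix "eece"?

3

Follow the path "eece" to its node, then look at its outgoing edges.
Characters that immediately follow "eece" among the stored strings: {a, c, e}.
That node has 3 child edges.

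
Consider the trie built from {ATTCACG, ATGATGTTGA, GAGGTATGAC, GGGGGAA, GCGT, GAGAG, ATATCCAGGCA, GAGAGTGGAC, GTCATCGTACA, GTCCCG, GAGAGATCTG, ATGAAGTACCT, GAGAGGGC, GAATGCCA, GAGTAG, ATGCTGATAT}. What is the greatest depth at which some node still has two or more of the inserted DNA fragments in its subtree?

5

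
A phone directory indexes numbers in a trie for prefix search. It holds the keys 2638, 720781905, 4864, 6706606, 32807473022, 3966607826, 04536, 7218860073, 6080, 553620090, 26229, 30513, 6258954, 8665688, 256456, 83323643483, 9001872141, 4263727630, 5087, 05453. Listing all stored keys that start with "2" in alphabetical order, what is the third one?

2638

DFS of the "2" subtree visits, in order: "256456", "26229", "2638"
The 3rd is 2638.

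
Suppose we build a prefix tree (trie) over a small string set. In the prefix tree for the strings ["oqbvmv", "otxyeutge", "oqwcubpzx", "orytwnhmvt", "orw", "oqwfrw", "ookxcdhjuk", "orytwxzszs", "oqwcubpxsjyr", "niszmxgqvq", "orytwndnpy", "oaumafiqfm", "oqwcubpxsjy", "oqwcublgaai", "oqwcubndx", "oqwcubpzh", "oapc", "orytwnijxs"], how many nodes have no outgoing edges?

17

A leaf is a node with no children — equivalently, the end of a word that is not a proper prefix of any other stored word.
Those words: "niszmxgqvq", "oapc", "oaumafiqfm", "ookxcdhjuk", "oqbvmv", "oqwcublgaai", "oqwcubndx", "oqwcubpxsjyr", "oqwcubpzh", "oqwcubpzx", "oqwfrw", "orw", "orytwndnpy", "orytwnhmvt", "orytwnijxs", "orytwxzszs", "otxyeutge"
Leaf count: 17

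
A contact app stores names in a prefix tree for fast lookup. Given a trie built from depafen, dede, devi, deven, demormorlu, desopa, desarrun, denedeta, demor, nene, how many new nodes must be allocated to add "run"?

3

Nothing in the trie begins with "r"; the whole of "run" is new.
3 − 0 = 3 new nodes.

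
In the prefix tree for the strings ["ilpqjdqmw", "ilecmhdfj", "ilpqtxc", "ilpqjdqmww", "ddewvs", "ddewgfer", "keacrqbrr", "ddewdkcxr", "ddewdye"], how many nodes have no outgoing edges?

8

Leaves are exactly the stored words that no other stored word extends.
Those words: "ddewdkcxr", "ddewdye", "ddewgfer", "ddewvs", "ilecmhdfj", "ilpqjdqmww", "ilpqtxc", "keacrqbrr"
Leaf count: 8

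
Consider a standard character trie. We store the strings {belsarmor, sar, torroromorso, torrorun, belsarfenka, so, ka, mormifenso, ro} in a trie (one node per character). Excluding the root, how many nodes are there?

Trace insertions, counting only characters that open a new branch:
  "belsarmor" → 9 new (b, e, l, s, a, r, m, o, r)
  "sar" → 3 new (s, a, r)
  "torroromorso" → 12 new (t, o, r, r, o, r, o, m, o, r, s, o)
  "torrorun" → prefix "torror" already present; 2 new (u, n)
  "belsarfenka" → prefix "belsar" already present; 5 new (f, e, n, k, a)
  "so" → prefix "s" already present; 1 new (o)
  "ka" → 2 new (k, a)
  "mormifenso" → 10 new (m, o, r, m, i, f, e, n, s, o)
  "ro" → 2 new (r, o)
Total nodes = 9 + 3 + 12 + 2 + 5 + 1 + 2 + 10 + 2 = 46

46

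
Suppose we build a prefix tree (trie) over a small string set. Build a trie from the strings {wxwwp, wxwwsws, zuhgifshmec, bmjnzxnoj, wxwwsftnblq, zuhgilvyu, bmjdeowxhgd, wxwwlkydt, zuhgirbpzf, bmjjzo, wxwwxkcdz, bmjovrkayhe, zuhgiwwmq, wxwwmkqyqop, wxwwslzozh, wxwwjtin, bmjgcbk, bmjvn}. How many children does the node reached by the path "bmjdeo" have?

1

Follow the path "bmjdeo" to its node, then look at its outgoing edges.
Characters that immediately follow "bmjdeo" among the stored strings: {w}.
That node has 1 child edge.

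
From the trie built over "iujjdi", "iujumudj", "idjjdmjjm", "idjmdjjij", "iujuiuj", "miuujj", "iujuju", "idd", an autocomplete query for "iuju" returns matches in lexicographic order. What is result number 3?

iujumudj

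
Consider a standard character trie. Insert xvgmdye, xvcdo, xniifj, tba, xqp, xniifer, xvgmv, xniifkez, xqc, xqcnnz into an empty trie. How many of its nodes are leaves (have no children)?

Leaves are exactly the stored words that no other stored word extends.
Those words: "tba", "xniifer", "xniifj", "xniifkez", "xqcnnz", "xqp", "xvcdo", "xvgmdye", "xvgmv"
Leaf count: 9

9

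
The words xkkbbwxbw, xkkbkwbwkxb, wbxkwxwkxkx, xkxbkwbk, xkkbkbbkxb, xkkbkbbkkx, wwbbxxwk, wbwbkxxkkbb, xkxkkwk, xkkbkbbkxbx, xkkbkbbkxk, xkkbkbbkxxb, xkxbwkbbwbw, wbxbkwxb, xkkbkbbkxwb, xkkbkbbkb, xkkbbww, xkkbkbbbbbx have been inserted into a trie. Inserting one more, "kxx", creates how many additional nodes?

3

Nothing in the trie begins with "k"; the whole of "kxx" is new.
3 − 0 = 3 new nodes.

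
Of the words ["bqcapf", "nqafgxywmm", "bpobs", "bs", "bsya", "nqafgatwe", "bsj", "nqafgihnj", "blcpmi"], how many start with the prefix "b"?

6

Walk to "b"; the words in its subtree are exactly those with that prefix.
Words under "b": blcpmi, bpobs, bqcapf, bs, bsj, bsya
Count: 6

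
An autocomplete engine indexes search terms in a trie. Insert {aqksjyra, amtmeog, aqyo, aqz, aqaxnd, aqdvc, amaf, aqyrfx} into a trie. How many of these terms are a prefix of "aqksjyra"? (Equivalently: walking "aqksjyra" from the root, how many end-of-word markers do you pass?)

1

Traverse "aqksjyra" character by character; count nodes along the way that are marked as word ends.
Prefixes of the query that are stored words: "aqksjyra"
Count: 1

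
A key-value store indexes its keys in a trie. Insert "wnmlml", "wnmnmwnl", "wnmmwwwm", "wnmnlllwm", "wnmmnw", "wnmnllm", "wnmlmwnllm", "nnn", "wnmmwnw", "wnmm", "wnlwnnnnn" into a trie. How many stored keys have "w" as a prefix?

Walk to "w"; the words in its subtree are exactly those with that prefix.
Matches: "wnlwnnnnn", "wnmlml", "wnmlmwnllm", "wnmm", "wnmmnw", "wnmmwnw", "wnmmwwwm", "wnmnlllwm", "wnmnllm", "wnmnmwnl"
Count: 10

10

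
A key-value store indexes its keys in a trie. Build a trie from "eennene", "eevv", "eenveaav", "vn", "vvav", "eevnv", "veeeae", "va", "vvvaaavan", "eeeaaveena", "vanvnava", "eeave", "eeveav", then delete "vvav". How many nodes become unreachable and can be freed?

2

After clearing the end-marker at "vvav", prune upward until reaching a node still needed by another word.
The suffix "av" (2 nodes) is used only by "vvav"; the node for "vv" still has the child "v", so pruning stops there.
Nodes removed: 2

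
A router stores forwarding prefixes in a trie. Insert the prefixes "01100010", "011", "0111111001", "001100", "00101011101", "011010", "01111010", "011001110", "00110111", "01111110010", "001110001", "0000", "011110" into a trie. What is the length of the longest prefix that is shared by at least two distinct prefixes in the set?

10

The deepest shared node is where two words last agree before diverging.
e.g. "0111111001" and "01111110010" share the prefix "0111111001" of length 10; no pair shares a longer one.
Longest shared-prefix length: 10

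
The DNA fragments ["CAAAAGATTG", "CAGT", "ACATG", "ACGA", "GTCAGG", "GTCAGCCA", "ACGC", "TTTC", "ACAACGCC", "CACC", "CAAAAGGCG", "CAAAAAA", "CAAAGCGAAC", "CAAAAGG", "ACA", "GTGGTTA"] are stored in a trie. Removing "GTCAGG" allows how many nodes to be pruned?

1

Walk "GTCAGG" from the leaf back toward the root, removing each node that no remaining word uses.
The suffix "G" (1 node) is used only by "GTCAGG"; the node for "GTCAG" still has the child "C", so pruning stops there.
Nodes removed: 1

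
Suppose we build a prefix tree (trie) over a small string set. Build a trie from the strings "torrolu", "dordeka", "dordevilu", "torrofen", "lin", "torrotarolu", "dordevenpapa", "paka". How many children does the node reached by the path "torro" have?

3

Walk "torro" from the root, arriving at one node.
Distinct next characters after "torro": f, l, t.
That node has 3 child edges.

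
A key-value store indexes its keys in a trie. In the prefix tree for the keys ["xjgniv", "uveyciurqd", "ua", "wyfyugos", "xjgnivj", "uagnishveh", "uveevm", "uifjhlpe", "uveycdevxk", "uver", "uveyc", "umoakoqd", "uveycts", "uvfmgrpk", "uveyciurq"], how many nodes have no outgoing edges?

Leaves are exactly the stored words that no other stored word extends.
Those words: "uagnishveh", "uifjhlpe", "umoakoqd", "uveevm", "uver", "uveycdevxk", "uveyciurqd", "uveycts", "uvfmgrpk", "wyfyugos", "xjgnivj"
Leaf count: 11

11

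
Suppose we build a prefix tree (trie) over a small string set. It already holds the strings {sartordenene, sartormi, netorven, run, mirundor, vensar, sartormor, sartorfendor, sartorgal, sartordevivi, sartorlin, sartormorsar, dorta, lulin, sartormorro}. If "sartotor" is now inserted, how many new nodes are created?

3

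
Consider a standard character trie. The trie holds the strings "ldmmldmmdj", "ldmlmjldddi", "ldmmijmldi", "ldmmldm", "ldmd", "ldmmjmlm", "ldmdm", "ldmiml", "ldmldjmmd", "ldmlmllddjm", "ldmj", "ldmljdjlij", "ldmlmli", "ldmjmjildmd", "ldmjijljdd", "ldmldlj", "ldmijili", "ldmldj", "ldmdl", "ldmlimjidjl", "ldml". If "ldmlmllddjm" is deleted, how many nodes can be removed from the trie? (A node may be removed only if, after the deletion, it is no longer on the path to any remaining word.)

5

A node on "ldmlmllddjm"'s path can go only if nothing else ends at it or branches off below it.
The suffix "lddjm" (5 nodes) is used only by "ldmlmllddjm"; the node for "ldmlml" still has the child "i", so pruning stops there.
Nodes removed: 5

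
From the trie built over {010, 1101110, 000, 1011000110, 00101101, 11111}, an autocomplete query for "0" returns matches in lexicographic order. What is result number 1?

000

Filter for "0…" and sort: "000", "00101101", "010"
Position 1: 000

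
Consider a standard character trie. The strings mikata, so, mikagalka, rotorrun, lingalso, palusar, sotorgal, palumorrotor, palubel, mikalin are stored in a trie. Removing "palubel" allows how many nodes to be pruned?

3

A node on "palubel"'s path can go only if nothing else ends at it or branches off below it.
The suffix "bel" (3 nodes) is used only by "palubel"; the node for "palu" still has the child "s", so pruning stops there.
Nodes removed: 3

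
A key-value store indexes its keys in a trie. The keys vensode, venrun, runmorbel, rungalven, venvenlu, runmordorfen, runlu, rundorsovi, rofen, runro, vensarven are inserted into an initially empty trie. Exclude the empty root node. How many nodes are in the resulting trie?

56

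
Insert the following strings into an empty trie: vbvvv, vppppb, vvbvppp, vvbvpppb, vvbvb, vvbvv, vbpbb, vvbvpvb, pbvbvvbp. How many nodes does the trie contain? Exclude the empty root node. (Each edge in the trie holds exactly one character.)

For each word, the new-node count is its length minus the longest prefix already in the trie:
  "vbvvv" → 5 new (v, b, v, v, v)
  "vppppb" → prefix "v" already present; 5 new (p, p, p, p, b)
  "vvbvppp" → prefix "v" already present; 6 new (v, b, v, p, p, p)
  "vvbvpppb" → prefix "vvbvppp" already present; 1 new (b)
  "vvbvb" → prefix "vvbv" already present; 1 new (b)
  "vvbvv" → prefix "vvbv" already present; 1 new (v)
  "vbpbb" → prefix "vb" already present; 3 new (p, b, b)
  "vvbvpvb" → prefix "vvbvp" already present; 2 new (v, b)
  "pbvbvvbp" → 8 new (p, b, v, b, v, v, b, p)
Total nodes = 5 + 5 + 6 + 1 + 1 + 1 + 3 + 2 + 8 = 32

32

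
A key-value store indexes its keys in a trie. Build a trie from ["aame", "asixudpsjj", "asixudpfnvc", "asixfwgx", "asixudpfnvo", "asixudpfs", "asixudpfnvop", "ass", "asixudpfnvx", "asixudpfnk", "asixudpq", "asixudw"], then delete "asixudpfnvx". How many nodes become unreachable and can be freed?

After clearing the end-marker at "asixudpfnvx", prune upward until reaching a node still needed by another word.
The suffix "x" (1 node) is used only by "asixudpfnvx"; the node for "asixudpfnv" still has the child "c", so pruning stops there.
Nodes removed: 1

1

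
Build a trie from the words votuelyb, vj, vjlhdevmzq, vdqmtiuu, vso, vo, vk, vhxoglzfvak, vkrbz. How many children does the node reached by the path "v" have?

6

The children of the "v" node are the distinct next characters among strings starting with "v".
Characters that immediately follow "v" among the stored strings: {d, h, j, k, o, s}.
That node has 6 child edges.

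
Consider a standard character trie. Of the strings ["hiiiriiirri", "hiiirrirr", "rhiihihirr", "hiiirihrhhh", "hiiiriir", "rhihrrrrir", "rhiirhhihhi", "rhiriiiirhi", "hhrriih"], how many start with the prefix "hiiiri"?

3

Filter for entries beginning with "hiiiri":
Words under "hiiiri": hiiirihrhhh, hiiiriiirri, hiiiriir
Count: 3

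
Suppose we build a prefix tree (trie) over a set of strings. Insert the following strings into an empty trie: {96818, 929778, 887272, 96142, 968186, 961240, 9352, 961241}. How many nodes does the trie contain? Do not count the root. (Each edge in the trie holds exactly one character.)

Count nodes per top-level branch (shared prefixes stored once):
  '8'-branch (887272): 6 nodes
  '9'-branch (929778, 9352, 961240, 961241, 96142, 96818, 968186): 21 nodes
Sum: 27

27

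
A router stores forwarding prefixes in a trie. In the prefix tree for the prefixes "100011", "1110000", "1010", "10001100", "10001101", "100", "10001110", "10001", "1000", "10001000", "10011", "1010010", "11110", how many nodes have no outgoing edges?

8

A leaf is a node with no children — equivalently, the end of a word that is not a proper prefix of any other stored word.
Those words: "10001000", "10001100", "10001101", "10001110", "10011", "1010010", "1110000", "11110"
Leaf count: 8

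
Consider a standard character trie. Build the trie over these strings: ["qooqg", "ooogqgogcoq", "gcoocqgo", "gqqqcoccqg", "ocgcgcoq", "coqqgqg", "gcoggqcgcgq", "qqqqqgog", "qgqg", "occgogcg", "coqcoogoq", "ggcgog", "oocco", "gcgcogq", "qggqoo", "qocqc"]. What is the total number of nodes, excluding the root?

97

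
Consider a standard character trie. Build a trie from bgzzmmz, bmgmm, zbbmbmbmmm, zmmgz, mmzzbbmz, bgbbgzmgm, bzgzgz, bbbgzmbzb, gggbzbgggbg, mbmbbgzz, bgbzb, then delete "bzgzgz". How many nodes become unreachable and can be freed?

After clearing the end-marker at "bzgzgz", prune upward until reaching a node still needed by another word.
The suffix "zgzgz" (5 nodes) is used only by "bzgzgz"; the node for "b" still has the child "g", so pruning stops there.
Nodes removed: 5

5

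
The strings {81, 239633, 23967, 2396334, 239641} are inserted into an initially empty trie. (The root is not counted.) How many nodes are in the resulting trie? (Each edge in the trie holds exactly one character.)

12

Insert word by word; a character creates a node only if that edge doesn't already exist:
  "81" → 2 new (8, 1)
  "239633" → 6 new (2, 3, 9, 6, 3, 3)
  "23967" → prefix "2396" already present; 1 new (7)
  "2396334" → prefix "239633" already present; 1 new (4)
  "239641" → prefix "2396" already present; 2 new (4, 1)
Total nodes = 2 + 6 + 1 + 1 + 2 = 12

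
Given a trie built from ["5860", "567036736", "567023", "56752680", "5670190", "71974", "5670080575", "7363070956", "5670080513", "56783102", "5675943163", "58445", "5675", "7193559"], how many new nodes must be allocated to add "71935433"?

3

"71935" is already a path in the trie; the remaining "433" must be added.
New nodes needed: |"71935433"| − 5 = 8 − 5 = 3.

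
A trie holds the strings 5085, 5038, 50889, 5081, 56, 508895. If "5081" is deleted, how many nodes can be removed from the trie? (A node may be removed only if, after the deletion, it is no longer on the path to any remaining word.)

After clearing the end-marker at "5081", prune upward until reaching a node still needed by another word.
The suffix "1" (1 node) is used only by "5081"; the node for "508" still has the child "5", so pruning stops there.
Nodes removed: 1

1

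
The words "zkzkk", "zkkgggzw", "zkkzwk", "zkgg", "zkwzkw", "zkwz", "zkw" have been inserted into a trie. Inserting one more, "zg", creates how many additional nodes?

1

"z" is already a path in the trie; the remaining "g" must be added.
So 2 − 1 = 1 new nodes.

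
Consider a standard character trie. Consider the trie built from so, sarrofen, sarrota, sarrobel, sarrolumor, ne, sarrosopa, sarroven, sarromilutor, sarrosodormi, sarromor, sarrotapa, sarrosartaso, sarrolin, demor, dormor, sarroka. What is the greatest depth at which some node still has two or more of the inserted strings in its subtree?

7

Look for the deepest trie node that still has at least two words in its subtree.
"sarrosodormi" and "sarrosopa" agree on "sarroso" (7 characters) before diverging; nothing deeper is shared.
Longest shared-prefix length: 7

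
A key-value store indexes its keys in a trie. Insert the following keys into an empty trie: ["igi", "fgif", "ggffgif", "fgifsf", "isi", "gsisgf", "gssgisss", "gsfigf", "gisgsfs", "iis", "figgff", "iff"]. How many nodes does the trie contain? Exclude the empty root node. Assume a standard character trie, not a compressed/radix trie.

Insert word by word; a character creates a node only if that edge doesn't already exist:
  "igi" → 3 new (i, g, i)
  "fgif" → 4 new (f, g, i, f)
  "ggffgif" → 7 new (g, g, f, f, g, i, f)
  "fgifsf" → prefix "fgif" already present; 2 new (s, f)
  "isi" → prefix "i" already present; 2 new (s, i)
  "gsisgf" → prefix "g" already present; 5 new (s, i, s, g, f)
  "gssgisss" → prefix "gs" already present; 6 new (s, g, i, s, s, s)
  "gsfigf" → prefix "gs" already present; 4 new (f, i, g, f)
  "gisgsfs" → prefix "g" already present; 6 new (i, s, g, s, f, s)
  "iis" → prefix "i" already present; 2 new (i, s)
  "figgff" → prefix "f" already present; 5 new (i, g, g, f, f)
  "iff" → prefix "i" already present; 2 new (f, f)
Total nodes = 3 + 4 + 7 + 2 + 2 + 5 + 6 + 4 + 6 + 2 + 5 + 2 = 48

48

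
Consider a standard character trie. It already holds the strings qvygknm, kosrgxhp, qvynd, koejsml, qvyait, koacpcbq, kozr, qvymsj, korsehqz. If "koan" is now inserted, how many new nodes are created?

The longest prefix of "koan" already in the trie is "koa" (length 3).
Each of the 1 remaining characters creates one node.

1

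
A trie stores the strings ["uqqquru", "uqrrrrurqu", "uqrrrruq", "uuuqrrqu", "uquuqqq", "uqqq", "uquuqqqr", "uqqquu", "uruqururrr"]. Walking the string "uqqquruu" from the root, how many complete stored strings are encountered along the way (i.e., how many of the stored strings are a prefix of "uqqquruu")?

Walk "uqqquruu" from the root; an end-of-word marker is hit whenever a stored word is a prefix of "uqqquruu".
Prefixes of the query that are stored words: "uqqq", "uqqquru"
Count: 2

2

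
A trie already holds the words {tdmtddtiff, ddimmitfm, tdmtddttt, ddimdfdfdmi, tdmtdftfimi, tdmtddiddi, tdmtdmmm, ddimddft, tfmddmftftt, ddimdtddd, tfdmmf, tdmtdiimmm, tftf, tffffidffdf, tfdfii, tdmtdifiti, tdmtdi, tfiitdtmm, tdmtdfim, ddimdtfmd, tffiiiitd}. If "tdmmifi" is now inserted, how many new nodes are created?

4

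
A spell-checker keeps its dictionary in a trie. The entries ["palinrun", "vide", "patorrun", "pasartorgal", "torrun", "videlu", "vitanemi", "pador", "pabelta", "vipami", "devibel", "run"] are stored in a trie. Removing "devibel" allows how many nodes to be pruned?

7

Walk "devibel" from the leaf back toward the root, removing each node that no remaining word uses.
No other word shares any prefix with "devibel", so all 7 of its nodes go.
Nodes removed: 7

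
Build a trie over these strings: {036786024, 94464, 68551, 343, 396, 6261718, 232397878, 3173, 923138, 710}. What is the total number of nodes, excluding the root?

50

Count nodes per top-level branch (shared prefixes stored once):
  '0'-branch (036786024): 9 nodes
  '2'-branch (232397878): 9 nodes
  '3'-branch (3173, 343, 396): 8 nodes
  '6'-branch (6261718, 68551): 11 nodes
  '7'-branch (710): 3 nodes
  '9'-branch (923138, 94464): 10 nodes
Sum: 50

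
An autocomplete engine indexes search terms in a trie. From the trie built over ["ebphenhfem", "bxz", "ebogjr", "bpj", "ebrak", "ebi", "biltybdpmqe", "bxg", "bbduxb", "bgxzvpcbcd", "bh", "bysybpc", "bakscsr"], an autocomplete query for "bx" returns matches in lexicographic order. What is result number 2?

bxz

DFS of the "bx" subtree visits, in order: "bxg", "bxz"
The 2nd is bxz.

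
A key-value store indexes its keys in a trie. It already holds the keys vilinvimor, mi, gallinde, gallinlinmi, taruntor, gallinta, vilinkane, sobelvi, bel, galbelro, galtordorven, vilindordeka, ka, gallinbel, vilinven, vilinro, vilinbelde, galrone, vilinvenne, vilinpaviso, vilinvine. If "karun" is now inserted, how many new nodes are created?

"ka" is already a path in the trie; the remaining "run" must be added.
New nodes needed: |"karun"| − 2 = 5 − 2 = 3.

3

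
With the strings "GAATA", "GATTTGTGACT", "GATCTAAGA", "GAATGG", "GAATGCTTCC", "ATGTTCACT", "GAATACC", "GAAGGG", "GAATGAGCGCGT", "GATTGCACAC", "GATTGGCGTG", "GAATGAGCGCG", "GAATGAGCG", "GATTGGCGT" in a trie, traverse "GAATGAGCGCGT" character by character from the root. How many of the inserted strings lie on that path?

Walk "GAATGAGCGCGT" from the root; an end-of-word marker is hit whenever a stored word is a prefix of "GAATGAGCGCGT".
Prefixes of the query that are stored words: "GAATGAGCG", "GAATGAGCGCG", "GAATGAGCGCGT"
Count: 3

3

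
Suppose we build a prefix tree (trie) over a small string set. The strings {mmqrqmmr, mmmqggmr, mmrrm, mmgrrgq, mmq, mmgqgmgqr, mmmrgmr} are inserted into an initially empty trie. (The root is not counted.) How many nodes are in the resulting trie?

32

Trie structure (* marks end of a word):
(root)
└─ m
   └─ m
      ├─ g
      │  ├─ q
      │  │  └─ g
      │  │     └─ m
      │  │        └─ g
      │  │           └─ q
      │  │              └─ r *
      │  └─ r
      │     └─ r
      │        └─ g
      │           └─ q *
      ├─ m
      │  ├─ q
      │  │  └─ g
      │  │     └─ g
      │  │        └─ m
      │  │           └─ r *
      │  └─ r
      │     └─ g
      │        └─ m
      │           └─ r *
      ├─ q *
      │  └─ r
      │     └─ q
      │        └─ m
      │           └─ m
      │              └─ r *
      └─ r
         └─ r
            └─ m *
Counting every labelled node above: 32.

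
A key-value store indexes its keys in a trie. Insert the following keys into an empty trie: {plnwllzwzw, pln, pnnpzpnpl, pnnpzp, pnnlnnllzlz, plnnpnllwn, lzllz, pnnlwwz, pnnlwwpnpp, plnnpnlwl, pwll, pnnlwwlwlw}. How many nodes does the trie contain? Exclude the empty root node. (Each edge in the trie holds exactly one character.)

54

Trace insertions, counting only characters that open a new branch:
  "plnwllzwzw" → 10 new (p, l, n, w, l, l, z, w, z, w)
  "pln" → prefix "pln" already present; 0 new (none)
  "pnnpzpnpl" → prefix "p" already present; 8 new (n, n, p, z, p, n, p, l)
  "pnnpzp" → prefix "pnnpzp" already present; 0 new (none)
  "pnnlnnllzlz" → prefix "pnn" already present; 8 new (l, n, n, l, l, z, l, z)
  "plnnpnllwn" → prefix "pln" already present; 7 new (n, p, n, l, l, w, n)
  "lzllz" → 5 new (l, z, l, l, z)
  "pnnlwwz" → prefix "pnnl" already present; 3 new (w, w, z)
  "pnnlwwpnpp" → prefix "pnnlww" already present; 4 new (p, n, p, p)
  "plnnpnlwl" → prefix "plnnpnl" already present; 2 new (w, l)
  "pwll" → prefix "p" already present; 3 new (w, l, l)
  "pnnlwwlwlw" → prefix "pnnlww" already present; 4 new (l, w, l, w)
Total nodes = 10 + 0 + 8 + 0 + 8 + 7 + 5 + 3 + 4 + 2 + 3 + 4 = 54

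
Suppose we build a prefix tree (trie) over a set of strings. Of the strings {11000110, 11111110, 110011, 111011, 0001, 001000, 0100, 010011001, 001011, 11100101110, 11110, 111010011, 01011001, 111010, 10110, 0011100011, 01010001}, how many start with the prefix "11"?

8

Filter for entries beginning with "11":
Matches: "11000110", "110011", "11100101110", "111010", "111010011", "111011", "11110", "11111110"
Count: 8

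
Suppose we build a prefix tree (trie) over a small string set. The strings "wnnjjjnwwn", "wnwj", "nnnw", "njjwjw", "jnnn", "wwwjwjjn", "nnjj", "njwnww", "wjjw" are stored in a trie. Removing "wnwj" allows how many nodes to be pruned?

After clearing the end-marker at "wnwj", prune upward until reaching a node still needed by another word.
The suffix "wj" (2 nodes) is used only by "wnwj"; the node for "wn" still has the child "n", so pruning stops there.
Nodes removed: 2

2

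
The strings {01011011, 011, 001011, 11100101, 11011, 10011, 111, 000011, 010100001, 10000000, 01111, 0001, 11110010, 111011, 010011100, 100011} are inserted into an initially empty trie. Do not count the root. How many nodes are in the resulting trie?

Trace insertions, counting only characters that open a new branch:
  "01011011" → 8 new (0, 1, 0, 1, 1, 0, 1, 1)
  "011" → prefix "01" already present; 1 new (1)
  "001011" → prefix "0" already present; 5 new (0, 1, 0, 1, 1)
  "11100101" → 8 new (1, 1, 1, 0, 0, 1, 0, 1)
  "11011" → prefix "11" already present; 3 new (0, 1, 1)
  "10011" → prefix "1" already present; 4 new (0, 0, 1, 1)
  "111" → prefix "111" already present; 0 new (none)
  "000011" → prefix "00" already present; 4 new (0, 0, 1, 1)
  "010100001" → prefix "0101" already present; 5 new (0, 0, 0, 0, 1)
  "10000000" → prefix "100" already present; 5 new (0, 0, 0, 0, 0)
  "01111" → prefix "011" already present; 2 new (1, 1)
  "0001" → prefix "000" already present; 1 new (1)
  "11110010" → prefix "111" already present; 5 new (1, 0, 0, 1, 0)
  "111011" → prefix "1110" already present; 2 new (1, 1)
  "010011100" → prefix "010" already present; 6 new (0, 1, 1, 1, 0, 0)
  "100011" → prefix "1000" already present; 2 new (1, 1)
Total nodes = 8 + 1 + 5 + 8 + 3 + 4 + 0 + 4 + 5 + 5 + 2 + 1 + 5 + 2 + 6 + 2 = 61

61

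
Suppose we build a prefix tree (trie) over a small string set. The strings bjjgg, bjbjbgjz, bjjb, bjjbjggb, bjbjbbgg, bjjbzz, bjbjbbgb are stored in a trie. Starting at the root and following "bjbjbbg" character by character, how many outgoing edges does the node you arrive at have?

The children of the "bjbjbbg" node are the distinct next characters among strings starting with "bjbjbbg".
Distinct next characters after "bjbjbbg": b, g.
That node has 2 child edges.

2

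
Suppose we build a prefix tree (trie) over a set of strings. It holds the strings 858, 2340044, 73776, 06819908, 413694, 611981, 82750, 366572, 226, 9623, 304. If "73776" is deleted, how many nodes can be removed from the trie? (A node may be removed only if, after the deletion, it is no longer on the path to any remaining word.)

A node on "73776"'s path can go only if nothing else ends at it or branches off below it.
No other word shares any prefix with "73776", so all 5 of its nodes go.
Nodes removed: 5

5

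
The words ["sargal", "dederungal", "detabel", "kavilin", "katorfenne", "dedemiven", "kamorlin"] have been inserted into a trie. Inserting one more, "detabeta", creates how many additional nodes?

"detabe" is already a path in the trie; the remaining "ta" must be added.
So 8 − 6 = 2 new nodes.

2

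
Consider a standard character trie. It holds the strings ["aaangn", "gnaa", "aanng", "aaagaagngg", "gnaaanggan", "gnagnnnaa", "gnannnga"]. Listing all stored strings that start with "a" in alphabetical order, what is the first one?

aaagaagngg

Words with prefix "a", in lexicographic order: "aaagaagngg", "aaangn", "aanng"
Position 1: aaagaagngg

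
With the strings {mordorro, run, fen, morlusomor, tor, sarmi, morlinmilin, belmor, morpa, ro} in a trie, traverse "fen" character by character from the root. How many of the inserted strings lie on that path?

Traverse "fen" character by character; count nodes along the way that are marked as word ends.
Prefixes of the query that are stored words: "fen"
Count: 1

1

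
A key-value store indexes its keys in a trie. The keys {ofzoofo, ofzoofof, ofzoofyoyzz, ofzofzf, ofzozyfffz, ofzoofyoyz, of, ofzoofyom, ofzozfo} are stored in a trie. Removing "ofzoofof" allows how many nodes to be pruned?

1

A node on "ofzoofof"'s path can go only if nothing else ends at it or branches off below it.
The suffix "f" (1 node) is used only by "ofzoofof"; "ofzoofo" is itself a stored word, so pruning stops there.
Nodes removed: 1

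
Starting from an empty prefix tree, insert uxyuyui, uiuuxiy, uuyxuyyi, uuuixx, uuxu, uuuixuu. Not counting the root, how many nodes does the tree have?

Insert word by word; a character creates a node only if that edge doesn't already exist:
  "uxyuyui" → 7 new (u, x, y, u, y, u, i)
  "uiuuxiy" → prefix "u" already present; 6 new (i, u, u, x, i, y)
  "uuyxuyyi" → prefix "u" already present; 7 new (u, y, x, u, y, y, i)
  "uuuixx" → prefix "uu" already present; 4 new (u, i, x, x)
  "uuxu" → prefix "uu" already present; 2 new (x, u)
  "uuuixuu" → prefix "uuuix" already present; 2 new (u, u)
Total nodes = 7 + 6 + 7 + 4 + 2 + 2 = 28

28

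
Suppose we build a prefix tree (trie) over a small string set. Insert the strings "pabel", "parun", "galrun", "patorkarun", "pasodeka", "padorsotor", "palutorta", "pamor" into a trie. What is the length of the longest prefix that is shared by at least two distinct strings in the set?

2

The deepest shared node is where two words last agree before diverging.
e.g. "pabel" and "padorsotor" share the prefix "pa" of length 2; no pair shares a longer one.
Longest shared-prefix length: 2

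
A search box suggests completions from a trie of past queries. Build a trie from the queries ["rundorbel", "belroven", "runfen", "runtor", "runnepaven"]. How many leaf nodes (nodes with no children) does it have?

5

A leaf is a node with no children — equivalently, the end of a word that is not a proper prefix of any other stored word.
Those words: "belroven", "rundorbel", "runfen", "runnepaven", "runtor"
Leaf count: 5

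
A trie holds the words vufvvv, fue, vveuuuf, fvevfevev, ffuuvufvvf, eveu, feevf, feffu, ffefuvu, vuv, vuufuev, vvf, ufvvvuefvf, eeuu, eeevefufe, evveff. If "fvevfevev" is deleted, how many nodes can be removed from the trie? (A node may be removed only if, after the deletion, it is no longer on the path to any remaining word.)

A node on "fvevfevev"'s path can go only if nothing else ends at it or branches off below it.
The suffix "vevfevev" (8 nodes) is used only by "fvevfevev"; the node for "f" still has the child "u", so pruning stops there.
Nodes removed: 8

8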